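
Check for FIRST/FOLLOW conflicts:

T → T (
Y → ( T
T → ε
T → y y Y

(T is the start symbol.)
Yes. T → T '(' with FOLLOW(T) on { '(' }

Nullable non-terminals: T.
FIRST sets used below: FIRST(T) = { '(', 'y', ε }

T: nullable alternative(s) T → ε; FOLLOW(T) = { $, '(' }
  T → T (: FIRST \ {ε} = { '(', 'y' } — overlaps FOLLOW(T) on { '(' }: CONFLICT
  T → ε: FIRST \ {ε} = { } — this is the only nullable alternative, skip
  T → y y Y: FIRST \ {ε} = { 'y' } — disjoint from FOLLOW(T)

Y has no nullable alternative, so no FIRST/FOLLOW check is needed there.

So the grammar has 1 FIRST/FOLLOW conflict (marked CONFLICT above).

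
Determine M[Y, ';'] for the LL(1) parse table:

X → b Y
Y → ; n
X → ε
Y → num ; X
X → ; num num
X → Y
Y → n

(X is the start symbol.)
To find M[Y, ';'], we find productions for Y where ';' is in the predict set (PREDICT(N → α) = (FIRST(α) \ {ε}) ∪ (FOLLOW(N) if α ⇒* ε)).

Y → ; n: PREDICT = { ';' }
  ';' is in predict set, so this production goes in M[Y, ';']
Y → num ; X: PREDICT = { 'num' }
Y → n: PREDICT = { 'n' }

M[Y, ';'] = Y → ; n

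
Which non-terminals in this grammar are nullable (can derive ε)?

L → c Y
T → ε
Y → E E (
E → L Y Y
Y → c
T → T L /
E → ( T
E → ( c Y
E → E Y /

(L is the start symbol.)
{ 'T' }

A non-terminal is nullable if it can derive ε (the empty string): either it has an ε-production, or it has a production whose right-hand side consists entirely of nullable non-terminals.

ε-productions: T → ε
So T is immediately nullable.
No further non-terminal can be added: every production for the remaining non-terminals contains a terminal or a non-nullable non-terminal.
Nullable = { 'T' }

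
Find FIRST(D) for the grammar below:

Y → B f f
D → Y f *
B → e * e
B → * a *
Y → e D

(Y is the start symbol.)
{ '*', 'e' }

To compute FIRST(D), examine every production with D on the left-hand side, reading each right-hand side left to right until a non-nullable symbol is reached.

FIRST sets of the other non-terminals involved (by the same procedure, iterated to a fixed point):
  FIRST(Y) = { '*', 'e' }

From D → Y f *:
  - Y is a non-terminal: add FIRST(Y) \ {ε} = { '*', 'e' }
    Y is not nullable, so stop

Collecting: FIRST(D) = { '*', 'e' }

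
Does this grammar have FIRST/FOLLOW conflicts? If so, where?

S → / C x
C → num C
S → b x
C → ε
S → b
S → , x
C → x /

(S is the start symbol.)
A FIRST/FOLLOW conflict occurs when a non-terminal N has a nullable alternative N → β (β ⇒* ε) and another alternative N → α with FIRST(α) ∩ FOLLOW(N) ≠ ∅: on such a lookahead the parser cannot decide between expanding α and letting N vanish via β.

Nullable non-terminals: C.

C: nullable alternative(s) C → ε; FOLLOW(C) = { 'x' }
  C → num C: FIRST \ {ε} = { 'num' } — disjoint from FOLLOW(C)
  C → ε: FIRST \ {ε} = { } — this is the only nullable alternative, skip
  C → x /: FIRST \ {ε} = { 'x' } — overlaps FOLLOW(C) on { 'x' }: CONFLICT

S has no nullable alternative, so no FIRST/FOLLOW check is needed there.

So the grammar has 1 FIRST/FOLLOW conflict (marked CONFLICT above).

Answer: Yes. C → x '/' with FOLLOW(C) on { 'x' }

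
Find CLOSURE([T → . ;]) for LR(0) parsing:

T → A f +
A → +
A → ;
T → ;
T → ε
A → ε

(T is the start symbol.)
To compute CLOSURE, for each item [A → α.Bβ] where B is a non-terminal, add [B → .γ] for all productions B → γ; repeat for the newly added items until nothing changes.

Start with: [T → . ;]
The dot precedes the terminal ';', so nothing is added.

CLOSURE = { [T → . ;] }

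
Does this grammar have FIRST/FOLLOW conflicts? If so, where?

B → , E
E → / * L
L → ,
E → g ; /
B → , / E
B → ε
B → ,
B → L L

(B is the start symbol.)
No FIRST/FOLLOW conflicts.

Nullable non-terminals: B.
FIRST sets used below: FIRST(L) = { ',' }

B: nullable alternative(s) B → ε; FOLLOW(B) = { $ }
  B → , E: FIRST \ {ε} = { ',' } — disjoint from FOLLOW(B)
  B → , / E: FIRST \ {ε} = { ',' } — disjoint from FOLLOW(B)
  B → ε: FIRST \ {ε} = { } — this is the only nullable alternative, skip
  B → ,: FIRST \ {ε} = { ',' } — disjoint from FOLLOW(B)
  B → L L: FIRST \ {ε} = { ',' } — disjoint from FOLLOW(B)

E, L have no nullable alternative, so no FIRST/FOLLOW check is needed there.

No FIRST/FOLLOW conflicts found.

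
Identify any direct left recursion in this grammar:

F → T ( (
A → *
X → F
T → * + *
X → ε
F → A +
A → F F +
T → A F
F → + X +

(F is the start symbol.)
No direct left recursion

F → T ( (: starts with T
A → *: starts with '*'
X → F: starts with F
T → * + *: starts with '*'
X → ε: starts with ε
F → A +: starts with A
A → F F +: starts with F
T → A F: starts with A
F → + X +: starts with '+'

No direct left recursion found.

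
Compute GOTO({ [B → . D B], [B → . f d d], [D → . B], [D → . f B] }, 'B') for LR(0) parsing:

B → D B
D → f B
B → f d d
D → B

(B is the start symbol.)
GOTO(I, 'B') = CLOSURE({ [A → αX.β] : [A → α.Xβ] ∈ I, X = 'B' })

Items with dot before 'B', with the dot advanced:
  [D → . B] → [D → B .]
Closure adds nothing (no advanced item has the dot before a non-terminal).

GOTO = { [D → B .] }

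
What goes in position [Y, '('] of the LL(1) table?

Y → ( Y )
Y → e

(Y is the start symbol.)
Y → ( Y )

To find M[Y, '('], we find productions for Y where '(' is in the predict set (PREDICT(N → α) = (FIRST(α) \ {ε}) ∪ (FOLLOW(N) if α ⇒* ε)).

Y → ( Y ): PREDICT = { '(' }
  '(' is in predict set, so this production goes in M[Y, '(']
Y → e: PREDICT = { 'e' }

M[Y, '('] = Y → ( Y )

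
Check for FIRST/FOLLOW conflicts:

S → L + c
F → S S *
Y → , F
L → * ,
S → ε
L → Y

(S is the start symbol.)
Nullable non-terminals: S.
FIRST sets used below: FIRST(L) = { '*', ',' }

S: nullable alternative(s) S → ε; FOLLOW(S) = { $, '*', ',' }
  S → L + c: FIRST \ {ε} = { '*', ',' } — overlaps FOLLOW(S) on { '*', ',' }: CONFLICT
  S → ε: FIRST \ {ε} = { } — this is the only nullable alternative, skip

F, L, Y have no nullable alternative, so no FIRST/FOLLOW check is needed there.

So the grammar has 1 FIRST/FOLLOW conflict (marked CONFLICT above).

Answer: Yes. S → L '+' c with FOLLOW(S) on { '*', ',' }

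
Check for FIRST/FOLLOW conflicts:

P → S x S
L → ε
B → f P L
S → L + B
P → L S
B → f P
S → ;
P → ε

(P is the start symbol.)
No FIRST/FOLLOW conflicts.

Nullable non-terminals: L, P.
FIRST sets used below: FIRST(S) = { '+', ';' }, FIRST(L) = { ε }
L has a nullable alternative but only one production, so nothing to check.

P: nullable alternative(s) P → ε; FOLLOW(P) = { $, 'x' }
  P → S x S: FIRST \ {ε} = { '+', ';' } — disjoint from FOLLOW(P)
  P → L S: FIRST \ {ε} = { '+', ';' } — disjoint from FOLLOW(P)
  P → ε: FIRST \ {ε} = { } — this is the only nullable alternative, skip

B, S have no nullable alternative, so no FIRST/FOLLOW check is needed there.

No FIRST/FOLLOW conflicts found.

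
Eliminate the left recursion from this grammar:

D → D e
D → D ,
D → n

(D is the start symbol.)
D → n D'
D' → e D'
D' → , D'
D' → ε

D is directly left-recursive. The standard transformation for
  A → A α₁ | ... | A α_m | β₁ | ... | β_n
is
  A  → β₁ A' | ... | β_n A'
  A' → α₁ A' | ... | α_m A' | ε

D → n becomes D → n D'
D → D e becomes D' → e D'
D → D , becomes D' → , D'
Add D' → ε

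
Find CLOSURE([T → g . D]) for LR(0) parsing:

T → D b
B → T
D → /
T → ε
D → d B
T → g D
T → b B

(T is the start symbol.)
To compute CLOSURE, for each item [A → α.Bβ] where B is a non-terminal, add [B → .γ] for all productions B → γ; repeat for the newly added items until nothing changes.

Start with: [T → g . D]
  [T → g . D] has the dot before D: add [D → . /], [D → . d B]
No further items can be added.

CLOSURE = { [D → . /], [D → . d B], [T → g . D] }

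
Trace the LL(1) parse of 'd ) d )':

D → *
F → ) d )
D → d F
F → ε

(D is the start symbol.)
Stack is shown with the top on the left.

Stack    Input      Action
--------------------------
D $      d ) d ) $  output D → d F
d F $    d ) d ) $  match 'd'
F $      ) d ) $    output F → ) d )
) d ) $  ) d ) $    match ')'
d ) $    d ) $      match 'd'
) $      ) $        match ')'
$        $          accept

The string is accepted.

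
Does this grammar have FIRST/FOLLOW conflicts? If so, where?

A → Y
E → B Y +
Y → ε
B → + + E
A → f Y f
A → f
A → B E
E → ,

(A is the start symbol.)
No FIRST/FOLLOW conflicts.

A FIRST/FOLLOW conflict occurs when a non-terminal N has a nullable alternative N → β (β ⇒* ε) and another alternative N → α with FIRST(α) ∩ FOLLOW(N) ≠ ∅: on such a lookahead the parser cannot decide between expanding α and letting N vanish via β.

Nullable non-terminals: A, Y.
FIRST sets used below: FIRST(Y) = { ε }, FIRST(B) = { '+' }

A: nullable alternative(s) A → Y; FOLLOW(A) = { $ }
  A → Y: FIRST \ {ε} = { } — this is the only nullable alternative, skip
  A → f Y f: FIRST \ {ε} = { 'f' } — disjoint from FOLLOW(A)
  A → f: FIRST \ {ε} = { 'f' } — disjoint from FOLLOW(A)
  A → B E: FIRST \ {ε} = { '+' } — disjoint from FOLLOW(A)
Y has a nullable alternative but only one production, so nothing to check.

B, E have no nullable alternative, so no FIRST/FOLLOW check is needed there.

No FIRST/FOLLOW conflicts found.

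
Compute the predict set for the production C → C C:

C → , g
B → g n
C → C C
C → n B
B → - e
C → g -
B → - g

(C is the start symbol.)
PREDICT(C → C C) = (FIRST(RHS) \ {ε}) ∪ (FOLLOW(C) if ε ∈ FIRST(RHS), i.e. RHS ⇒* ε)
FIRST(C) = { ',', 'g', 'n' }
FIRST(C C) = { ',', 'g', 'n' }
ε ∉ FIRST(C C), so FOLLOW(C) is not added.
PREDICT(C → C C) = { ',', 'g', 'n' }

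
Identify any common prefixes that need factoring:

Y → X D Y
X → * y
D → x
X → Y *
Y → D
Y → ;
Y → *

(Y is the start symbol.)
Left-factoring is needed when two productions for the same non-terminal
share a common prefix on the right-hand side.

Productions for Y:
  Y → X D Y
  Y → D
  Y → ;
  Y → *
Productions for X:
  X → * y
  X → Y *

No common prefixes found.

Answer: No, left-factoring is not needed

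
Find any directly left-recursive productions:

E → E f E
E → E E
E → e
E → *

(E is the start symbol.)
Direct left recursion occurs when N → N α for some non-terminal N (the right-hand side begins with the left-hand side itself).

E → E f E: LEFT RECURSIVE (starts with E)
E → E E: LEFT RECURSIVE (starts with E)
E → e: starts with e
E → *: starts with '*'

The grammar has direct left recursion on: E.

Answer: Yes, E is left-recursive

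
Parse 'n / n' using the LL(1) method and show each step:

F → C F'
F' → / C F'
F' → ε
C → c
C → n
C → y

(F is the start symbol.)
LL(1) parsing maintains a stack (initially the start symbol over $) and the input. At each step: if the stack top is a terminal, match it against the current input token; if it is a non-terminal N, replace it with the RHS of M[N, lookahead] (the unique production whose predict set contains the lookahead).

Stack is shown with the top on the left.

Stack     Input    Action
-------------------------
F $       n / n $  output F → C F'
C F' $    n / n $  output C → n
n F' $    n / n $  match 'n'
F' $      / n $    output F' → / C F'
/ C F' $  / n $    match '/'
C F' $    n $      output C → n
n F' $    n $      match 'n'
F' $      $        output F' → ε
$         $        accept

The string is accepted.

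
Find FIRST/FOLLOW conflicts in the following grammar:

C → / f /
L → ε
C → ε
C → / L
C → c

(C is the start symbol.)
No FIRST/FOLLOW conflicts.

Nullable non-terminals: C, L.

C: nullable alternative(s) C → ε; FOLLOW(C) = { $ }
  C → / f /: FIRST \ {ε} = { '/' } — disjoint from FOLLOW(C)
  C → ε: FIRST \ {ε} = { } — this is the only nullable alternative, skip
  C → / L: FIRST \ {ε} = { '/' } — disjoint from FOLLOW(C)
  C → c: FIRST \ {ε} = { 'c' } — disjoint from FOLLOW(C)
L has a nullable alternative but only one production, so nothing to check.

No FIRST/FOLLOW conflicts found.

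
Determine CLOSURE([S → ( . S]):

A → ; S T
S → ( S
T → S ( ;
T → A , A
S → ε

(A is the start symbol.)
{ [S → ( . S], [S → . ( S], [S → .] }

To compute CLOSURE, for each item [A → α.Bβ] where B is a non-terminal, add [B → .γ] for all productions B → γ; repeat for the newly added items until nothing changes.

Start with: [S → ( . S]
  [S → ( . S] has the dot before S: add [S → . ( S], [S → .]
No further items can be added.

CLOSURE = { [S → ( . S], [S → . ( S], [S → .] }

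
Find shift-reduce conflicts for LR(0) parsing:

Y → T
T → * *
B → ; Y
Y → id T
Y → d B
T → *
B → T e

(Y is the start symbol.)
Augment with Y' → Y and build the canonical LR(0) collection (I0 = CLOSURE({[Y' → . Y]}), then GOTO on every symbol after a dot until no new states appear). It has 13 states:
  I0: { [T → . * *], [T → . *], [Y → . T], [Y → . d B], [Y → . id T], [Y' → . Y] }  — shift
  I1: { [T → * . *], [T → * .] }  — shift, reduce
  I2: { [Y → T .] }  — reduce
  I3: { [Y' → Y .] }  — accept
  I4: { [B → . ; Y], [B → . T e], [T → . * *], [T → . *], [Y → d . B] }  — shift
  I5: { [T → . * *], [T → . *], [Y → id . T] }  — shift
  I6: { [Y → id T .] }  — reduce
  I7: { [B → ; . Y], [T → . * *], [T → . *], [Y → . T], [Y → . d B], [Y → . id T] }  — shift
  I8: { [Y → d B .] }  — reduce
  I9: { [B → T . e] }  — shift
  I10: { [B → T e .] }  — reduce
  I11: { [B → ; Y .] }  — reduce
  I12: { [T → * * .] }  — reduce

I1 contains reduce item [T → * .] and shift item [T → * . *] — shift-reduce conflict.

Answer: Yes — I1: [T → * .] vs [T → * . *]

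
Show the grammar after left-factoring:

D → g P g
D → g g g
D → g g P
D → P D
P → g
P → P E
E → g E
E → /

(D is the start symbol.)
D → g D'
D' → P g
D' → g D''
D'' → g
D'' → P
D → P D
P → g
P → P E
E → g E
E → /

Left-factoring transforms A → αβ₁ | αβ₂ into A → αA' and A' → β₁ | β₂
(α is the longest common prefix among the alternatives). Repeat until
no nonterminal has two alternatives with a common prefix.

Round 1: D has alternatives sharing prefix 'g'. Introduce D': D → g D'
  Add: D' → P g
  Add: D' → g g
  Add: D' → g P

Round 2: D' has alternatives sharing prefix 'g'. Introduce D'': D' → g D''
  Add: D'' → g
  Add: D'' → P

No remaining common prefixes — done.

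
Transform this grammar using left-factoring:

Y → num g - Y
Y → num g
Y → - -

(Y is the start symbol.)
Y → num g Y'
Y' → - Y
Y' → ε
Y → - -

Left-factoring transforms A → αβ₁ | αβ₂ into A → αA' and A' → β₁ | β₂
(α is the longest common prefix among the alternatives). Repeat until
no nonterminal has two alternatives with a common prefix.

Round 1: Y has alternatives sharing prefix 'num g'. Introduce Y': Y → num g Y'
  Add: Y' → - Y
  Add: Y' → ε

No remaining common prefixes — done.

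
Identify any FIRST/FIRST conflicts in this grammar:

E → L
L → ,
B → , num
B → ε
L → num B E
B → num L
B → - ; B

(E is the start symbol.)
No FIRST/FIRST conflicts.

A FIRST/FIRST conflict occurs when two productions N → α and N → β for the same non-terminal have FIRST(α) ∩ FIRST(β) ≠ ∅ (with ε ∈ FIRST of a nullable right-hand side, so two nullable alternatives also conflict).

Productions for L:
  L → ,: FIRST = { ',' }
  L → num B E: FIRST = { 'num' }
Productions for B:
  B → , num: FIRST = { ',' }
  B → ε: FIRST = { ε }
  B → num L: FIRST = { 'num' }
  B → - ; B: FIRST = { '-' }
E has only one production, so no FIRST/FIRST conflict is possible there.

All alternatives of each non-terminal have pairwise disjoint FIRST sets.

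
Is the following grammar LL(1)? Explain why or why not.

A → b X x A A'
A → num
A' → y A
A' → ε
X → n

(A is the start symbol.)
A grammar is LL(1) if for each non-terminal N with multiple productions, the predict sets of those productions are pairwise disjoint, where PREDICT(N → α) = (FIRST(α) \ {ε}) ∪ (FOLLOW(N) if α ⇒* ε).

Relevant sets:
  FOLLOW(A') = { $, 'y' }

For A:
  PREDICT(A → b X x A A') = { 'b' }
  PREDICT(A → num) = { 'num' }
For A':
  PREDICT(A' → y A) = { 'y' }
  PREDICT(A' → ε) = { $, 'y' }
X has a single production, so nothing to check there.

Conflict found: Predict set conflict for A': { 'y' }
The grammar is NOT LL(1).

Answer: No. Predict set conflict for A': { 'y' }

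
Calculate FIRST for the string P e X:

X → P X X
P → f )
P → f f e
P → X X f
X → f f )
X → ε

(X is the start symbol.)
{ 'f' }

FIRST sets of the non-terminals involved (from the grammar, by fixed-point iteration):
  FIRST(P) = { 'f' }

To compute FIRST(P e X), process the symbols left to right:
Symbol P is a non-terminal. Add FIRST(P) \ {ε} = { 'f' }
P is not nullable (ε ∉ FIRST(P)), so stop here.
FIRST(P e X) = { 'f' }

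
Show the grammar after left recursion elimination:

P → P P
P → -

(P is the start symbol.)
P → - P'
P' → P P'
P' → ε

P is directly left-recursive. The standard transformation for
  A → A α₁ | ... | A α_m | β₁ | ... | β_n
is
  A  → β₁ A' | ... | β_n A'
  A' → α₁ A' | ... | α_m A' | ε

P → - becomes P → - P'
P → P P becomes P' → P P'
Add P' → ε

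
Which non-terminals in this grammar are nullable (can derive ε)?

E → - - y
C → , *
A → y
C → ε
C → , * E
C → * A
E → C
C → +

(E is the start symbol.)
ε-productions: C → ε
So C is immediately nullable.
E → C: every symbol on the right is nullable, so E is nullable too.
No further non-terminal can be added: every production for the remaining non-terminals contains a terminal or a non-nullable non-terminal.
Nullable = { 'C', 'E' }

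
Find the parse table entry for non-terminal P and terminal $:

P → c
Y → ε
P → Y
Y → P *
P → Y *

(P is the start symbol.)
P → Y

To find M[P, $], we find productions for P where $ is in the predict set (PREDICT(N → α) = (FIRST(α) \ {ε}) ∪ (FOLLOW(N) if α ⇒* ε)).

Relevant sets:
  FIRST(Y) = { '*', 'c', ε }
  FOLLOW(P) = { $, '*' }

P → c: PREDICT = { 'c' }
P → Y: PREDICT = { $, '*', 'c' }
  $ is in predict set, so this production goes in M[P, $]
P → Y *: PREDICT = { '*', 'c' }

M[P, $] = P → Y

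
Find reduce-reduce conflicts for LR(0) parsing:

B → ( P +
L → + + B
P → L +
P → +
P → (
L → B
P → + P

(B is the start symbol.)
A reduce-reduce conflict occurs when an LR(0) state has two complete items [A → α .] and [B → β .] — both call for a reduction, and with no lookahead the parser cannot choose between them.

Augment with B' → B and build the canonical LR(0) collection (I0 = CLOSURE({[B' → . B]}), then GOTO on every symbol after a dot until no new states appear). It has 13 states:
  I0: { [B → . ( P +], [B' → . B] }  — shift
  I1: { [B → ( . P +], [B → . ( P +], [L → . + + B], [L → . B], [P → . (], [P → . + P], [P → . +], [P → . L +] }  — shift
  I2: { [B' → B .] }  — accept
  I3: { [B → ( . P +], [B → . ( P +], [L → . + + B], [L → . B], [P → ( .], [P → . (], [P → . + P], [P → . +], [P → . L +] }  — shift, reduce
  I4: { [B → . ( P +], [L → + . + B], [L → . + + B], [L → . B], [P → + . P], [P → + .], [P → . (], [P → . + P], [P → . +], [P → . L +] }  — shift, reduce
  I5: { [L → B .] }  — reduce
  I6: { [P → L . +] }  — shift
  I7: { [B → ( P . +] }  — shift
  I8: { [B → ( P + .] }  — reduce
  I9: { [P → L + .] }  — reduce
  I10: { [B → . ( P +], [L → + + . B], [L → + . + B], [L → . + + B], [L → . B], [P → + . P], [P → + .], [P → . (], [P → . + P], [P → . +], [P → . L +] }  — shift, reduce
  I11: { [P → + P .] }  — reduce
  I12: { [L → + + B .], [L → B .] }  — 2 reduces

I12 contains complete items [L → + + B .], [L → B .] — reduce-reduce conflict.

Answer: Yes — I12: [L → + + B .] vs [L → B .]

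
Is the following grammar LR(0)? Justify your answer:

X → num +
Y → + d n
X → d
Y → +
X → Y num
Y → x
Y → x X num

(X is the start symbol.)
No. Shift-reduce conflict between [Y → + .] and [Y → + . d n]

A grammar is LR(0) if no state in the canonical LR(0) collection has:
  - both a shift item (dot before a terminal) and a complete item (shift-reduce conflict), or
  - two or more complete items (reduce-reduce conflict; the accept item [X' → X .] counts as a complete item here).

Augment with X' → X and build the canonical LR(0) collection (I0 = CLOSURE({[X' → . X]}), then GOTO on every symbol after a dot until no new states appear). It has 13 states:
  I0: { [X → . Y num], [X → . d], [X → . num +], [X' → . X], [Y → . + d n], [Y → . +], [Y → . x X num], [Y → . x] }  — shift
  I1: { [Y → + . d n], [Y → + .] }  — shift, reduce
  I2: { [X' → X .] }  — accept
  I3: { [X → Y . num] }  — shift
  I4: { [X → d .] }  — reduce
  I5: { [X → num . +] }  — shift
  I6: { [X → . Y num], [X → . d], [X → . num +], [Y → . + d n], [Y → . +], [Y → . x X num], [Y → . x], [Y → x . X num], [Y → x .] }  — shift, reduce
  I7: { [Y → x X . num] }  — shift
  I8: { [Y → x X num .] }  — reduce
  I9: { [X → num + .] }  — reduce
  I10: { [X → Y num .] }  — reduce
  I11: { [Y → + d . n] }  — shift
  I12: { [Y → + d n .] }  — reduce

Conflict in state I1:
  Shift-reduce conflict between [Y → + .] and [Y → + . d n]
So the grammar is NOT LR(0).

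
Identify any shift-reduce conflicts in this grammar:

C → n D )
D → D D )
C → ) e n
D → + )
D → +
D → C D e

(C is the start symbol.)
Yes — I4: [D → + .] vs [D → + . )]; I7: [C → n D ) .] vs [C → ) . e n]; I9: [D → D D ) .] vs [C → ) . e n]

A shift-reduce conflict occurs when an LR(0) state has both:
  - a complete (reduce) item [A → α .] (dot at the end), and
  - a shift item [B → β . c γ] (dot before a terminal).

Augment with C' → C and build the canonical LR(0) collection (I0 = CLOSURE({[C' → . C]}), then GOTO on every symbol after a dot until no new states appear). It has 15 states:
  I0: { [C → . ) e n], [C → . n D )], [C' → . C] }  — shift
  I1: { [C → ) . e n] }  — shift
  I2: { [C' → C .] }  — accept
  I3: { [C → . ) e n], [C → . n D )], [C → n . D )], [D → . + )], [D → . +], [D → . C D e], [D → . D D )] }  — shift
  I4: { [D → + . )], [D → + .] }  — shift, reduce
  I5: { [C → . ) e n], [C → . n D )], [D → . + )], [D → . +], [D → . C D e], [D → . D D )], [D → C . D e] }  — shift
  I6: { [C → . ) e n], [C → . n D )], [C → n D . )], [D → . + )], [D → . +], [D → . C D e], [D → . D D )], [D → D . D )] }  — shift
  I7: { [C → ) . e n], [C → n D ) .] }  — shift, reduce
  I8: { [C → . ) e n], [C → . n D )], [D → . + )], [D → . +], [D → . C D e], [D → . D D )], [D → D . D )], [D → D D . )] }  — shift
  I9: { [C → ) . e n], [D → D D ) .] }  — shift, reduce
  I10: { [C → ) e . n] }  — shift
  I11: { [C → ) e n .] }  — reduce
  I12: { [C → . ) e n], [C → . n D )], [D → . + )], [D → . +], [D → . C D e], [D → . D D )], [D → C D . e], [D → D . D )] }  — shift
  I13: { [D → C D e .] }  — reduce
  I14: { [D → + ) .] }  — reduce

I4 contains reduce item [D → + .] and shift item [D → + . )] — shift-reduce conflict.
I7 contains reduce item [C → n D ) .] and shift item [C → ) . e n] — shift-reduce conflict.
I9 contains reduce item [D → D D ) .] and shift item [C → ) . e n] — shift-reduce conflict.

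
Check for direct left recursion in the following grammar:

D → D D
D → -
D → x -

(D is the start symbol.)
D → D D: LEFT RECURSIVE (starts with D)
D → -: starts with '-'
D → x -: starts with x

The grammar has direct left recursion on: D.

Answer: Yes, D is left-recursive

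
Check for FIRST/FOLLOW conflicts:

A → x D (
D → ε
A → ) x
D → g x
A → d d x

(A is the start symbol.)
No FIRST/FOLLOW conflicts.

A FIRST/FOLLOW conflict occurs when a non-terminal N has a nullable alternative N → β (β ⇒* ε) and another alternative N → α with FIRST(α) ∩ FOLLOW(N) ≠ ∅: on such a lookahead the parser cannot decide between expanding α and letting N vanish via β.

Nullable non-terminals: D.

D: nullable alternative(s) D → ε; FOLLOW(D) = { '(' }
  D → ε: FIRST \ {ε} = { } — this is the only nullable alternative, skip
  D → g x: FIRST \ {ε} = { 'g' } — disjoint from FOLLOW(D)

A has no nullable alternative, so no FIRST/FOLLOW check is needed there.

No FIRST/FOLLOW conflicts found.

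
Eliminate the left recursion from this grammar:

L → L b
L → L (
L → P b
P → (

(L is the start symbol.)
L is directly left-recursive. The standard transformation for
  A → A α₁ | ... | A α_m | β₁ | ... | β_n
is
  A  → β₁ A' | ... | β_n A'
  A' → α₁ A' | ... | α_m A' | ε

L → P b becomes L → P b L'
L → L b becomes L' → b L'
L → L ( becomes L' → ( L'
Add L' → ε

Productions for other non-terminals are unchanged:
  P → (

Resulting grammar:
L → P b L'
L' → b L'
L' → ( L'
L' → ε
P → (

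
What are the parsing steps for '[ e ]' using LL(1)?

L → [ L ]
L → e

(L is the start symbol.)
Stack is shown with the top on the left.

Stack    Input    Action
------------------------
L $      [ e ] $  output L → [ L ]
[ L ] $  [ e ] $  match '['
L ] $    e ] $    output L → e
e ] $    e ] $    match 'e'
] $      ] $      match ']'
$        $        accept

The string is accepted.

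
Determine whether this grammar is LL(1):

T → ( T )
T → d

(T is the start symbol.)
Yes, the grammar is LL(1).

For T:
  PREDICT(T → '(' T ')') = { '(' }
  PREDICT(T → d) = { 'd' }

All predict sets are disjoint. The grammar IS LL(1).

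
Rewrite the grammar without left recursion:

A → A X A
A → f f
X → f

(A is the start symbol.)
A → f f A'
A' → X A A'
A' → ε
X → f

A is directly left-recursive. The standard transformation for
  A → A α₁ | ... | A α_m | β₁ | ... | β_n
is
  A  → β₁ A' | ... | β_n A'
  A' → α₁ A' | ... | α_m A' | ε

A → f f becomes A → f f A'
A → A X A becomes A' → X A A'
Add A' → ε

Productions for other non-terminals are unchanged:
  X → f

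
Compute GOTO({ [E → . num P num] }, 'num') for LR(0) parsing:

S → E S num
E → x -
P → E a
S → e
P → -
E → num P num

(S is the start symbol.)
{ [E → . num P num], [E → . x -], [E → num . P num], [P → . -], [P → . E a] }

GOTO(I, 'num') = CLOSURE({ [A → αX.β] : [A → α.Xβ] ∈ I, X = 'num' })

Items with dot before 'num', with the dot advanced:
  [E → . num P num] → [E → num . P num]
Closure of the advanced items:
  [E → num . P num] has the dot before P: add [P → . E a], [P → . -]
  [P → . E a] has the dot before E: add [E → . x -], [E → . num P num]

GOTO = { [E → . num P num], [E → . x -], [E → num . P num], [P → . -], [P → . E a] }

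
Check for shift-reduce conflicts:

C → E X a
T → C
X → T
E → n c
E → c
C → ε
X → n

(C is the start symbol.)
Yes — I0: [C → .] vs [E → . c]; I2: [C → .] vs [E → . c]; I9: [X → n .] vs [E → n . c]

A shift-reduce conflict occurs when an LR(0) state has both:
  - a complete (reduce) item [A → α .] (dot at the end), and
  - a shift item [B → β . c γ] (dot before a terminal).

Augment with C' → C and build the canonical LR(0) collection (I0 = CLOSURE({[C' → . C]}), then GOTO on every symbol after a dot until no new states appear). It has 11 states:
  I0: { [C → . E X a], [C → .], [C' → . C], [E → . c], [E → . n c] }  — shift, reduce
  I1: { [C' → C .] }  — accept
  I2: { [C → . E X a], [C → .], [C → E . X a], [E → . c], [E → . n c], [T → . C], [X → . T], [X → . n] }  — shift, reduce
  I3: { [E → c .] }  — reduce
  I4: { [E → n . c] }  — shift
  I5: { [E → n c .] }  — reduce
  I6: { [T → C .] }  — reduce
  I7: { [X → T .] }  — reduce
  I8: { [C → E X . a] }  — shift
  I9: { [E → n . c], [X → n .] }  — shift, reduce
  I10: { [C → E X a .] }  — reduce

I0 contains reduce item [C → .] and shift items [E → . c], [E → . n c] — shift-reduce conflict.
I2 contains reduce item [C → .] and shift items [E → . c], [E → . n c], [X → . n] — shift-reduce conflict.
I9 contains reduce item [X → n .] and shift item [E → n . c] — shift-reduce conflict.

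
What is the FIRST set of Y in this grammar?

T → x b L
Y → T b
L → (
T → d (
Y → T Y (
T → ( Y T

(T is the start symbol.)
To compute FIRST(Y), examine every production with Y on the left-hand side, reading each right-hand side left to right until a non-nullable symbol is reached.

FIRST sets of the other non-terminals involved (by the same procedure, iterated to a fixed point):
  FIRST(T) = { '(', 'd', 'x' }

From Y → T b:
  - T is a non-terminal: add FIRST(T) \ {ε} = { '(', 'd', 'x' }
    T is not nullable, so stop
From Y → T Y (:
  - T is a non-terminal: add FIRST(T) \ {ε} = { '(', 'd', 'x' }
    T is not nullable, so stop

Collecting: FIRST(Y) = { '(', 'd', 'x' }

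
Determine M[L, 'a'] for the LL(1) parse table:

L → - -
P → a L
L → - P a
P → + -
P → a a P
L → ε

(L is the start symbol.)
To find M[L, 'a'], we find productions for L where 'a' is in the predict set (PREDICT(N → α) = (FIRST(α) \ {ε}) ∪ (FOLLOW(N) if α ⇒* ε)).

Relevant sets:
  FOLLOW(L) = { $, 'a' }

L → - -: PREDICT = { '-' }
L → - P a: PREDICT = { '-' }
L → ε: PREDICT = { $, 'a' }
  'a' is in predict set, so this production goes in M[L, 'a']

M[L, 'a'] = L → ε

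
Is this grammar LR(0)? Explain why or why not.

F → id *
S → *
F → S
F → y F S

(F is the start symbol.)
Yes, the grammar is LR(0)

Augment with F' → F and build the canonical LR(0) collection (I0 = CLOSURE({[F' → . F]}), then GOTO on every symbol after a dot until no new states appear). It has 9 states:
  I0: { [F → . S], [F → . id *], [F → . y F S], [F' → . F], [S → . *] }  — shift
  I1: { [S → * .] }  — reduce
  I2: { [F' → F .] }  — accept
  I3: { [F → S .] }  — reduce
  I4: { [F → id . *] }  — shift
  I5: { [F → . S], [F → . id *], [F → . y F S], [F → y . F S], [S → . *] }  — shift
  I6: { [F → y F . S], [S → . *] }  — shift
  I7: { [F → y F S .] }  — reduce
  I8: { [F → id * .] }  — reduce

Every state is either a pure shift/goto state or contains exactly one complete item and nothing to shift — no conflicts. The grammar is LR(0).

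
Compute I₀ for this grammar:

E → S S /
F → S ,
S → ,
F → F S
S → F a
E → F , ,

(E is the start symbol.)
First, augment the grammar with E' → E
I₀ = CLOSURE({ [E' → . E] }):
  [E' → . E] has the dot before E: add [E → . S S /], [E → . F , ,]
  [E → . S S /] has the dot before S: add [S → . ,], [S → . F a]
  [E → . F , ,] has the dot before F: add [F → . S ,], [F → . F S]
No further items can be added.

I₀ = { [E → . F , ,], [E → . S S /], [E' → . E], [F → . F S], [F → . S ,], [S → . ,], [S → . F a] }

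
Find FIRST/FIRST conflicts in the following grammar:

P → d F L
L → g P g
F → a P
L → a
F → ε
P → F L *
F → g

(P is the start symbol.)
A FIRST/FIRST conflict occurs when two productions N → α and N → β for the same non-terminal have FIRST(α) ∩ FIRST(β) ≠ ∅ (with ε ∈ FIRST of a nullable right-hand side, so two nullable alternatives also conflict).

FIRST sets of the non-terminals at (or reachable through a nullable prefix from) the front of some alternative:
  FIRST(F) = { 'a', 'g', ε }
  FIRST(L) = { 'a', 'g' }

Productions for P:
  P → d F L: FIRST = { 'd' }
  P → F L *: FIRST = { 'a', 'g' }
Productions for L:
  L → g P g: FIRST = { 'g' }
  L → a: FIRST = { 'a' }
Productions for F:
  F → a P: FIRST = { 'a' }
  F → ε: FIRST = { ε }
  F → g: FIRST = { 'g' }

All alternatives of each non-terminal have pairwise disjoint FIRST sets.

Answer: No FIRST/FIRST conflicts.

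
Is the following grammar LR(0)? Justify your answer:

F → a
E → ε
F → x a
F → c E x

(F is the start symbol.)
Yes, the grammar is LR(0)

A grammar is LR(0) if no state in the canonical LR(0) collection has:
  - both a shift item (dot before a terminal) and a complete item (shift-reduce conflict), or
  - two or more complete items (reduce-reduce conflict; the accept item [F' → F .] counts as a complete item here).

Augment with F' → F and build the canonical LR(0) collection (I0 = CLOSURE({[F' → . F]}), then GOTO on every symbol after a dot until no new states appear). It has 8 states:
  I0: { [F → . a], [F → . c E x], [F → . x a], [F' → . F] }  — shift
  I1: { [F' → F .] }  — accept
  I2: { [F → a .] }  — reduce
  I3: { [E → .], [F → c . E x] }  — reduce
  I4: { [F → x . a] }  — shift
  I5: { [F → x a .] }  — reduce
  I6: { [F → c E . x] }  — shift
  I7: { [F → c E x .] }  — reduce

Every state is either a pure shift/goto state or contains exactly one complete item and nothing to shift — no conflicts. The grammar is LR(0).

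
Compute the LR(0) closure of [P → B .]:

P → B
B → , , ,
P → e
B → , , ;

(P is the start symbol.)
{ [P → B .] }

Start with: [P → B .]
The dot is at the end, so nothing is added.

CLOSURE = { [P → B .] }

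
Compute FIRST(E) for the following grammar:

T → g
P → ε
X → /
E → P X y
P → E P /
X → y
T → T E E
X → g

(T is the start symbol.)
{ '/', 'g', 'y' }

To compute FIRST(E), examine every production with E on the left-hand side, reading each right-hand side left to right until a non-nullable symbol is reached.

FIRST sets of the other non-terminals involved (by the same procedure, iterated to a fixed point):
  FIRST(P) = { '/', 'g', 'y', ε }
  FIRST(X) = { '/', 'g', 'y' }

From E → P X y:
  - P is a non-terminal: add FIRST(P) \ {ε} = { '/', 'g', 'y' }
    P is nullable, so continue to the next symbol
  - X is a non-terminal: add FIRST(X) \ {ε} = { '/', 'g', 'y' }
    X is not nullable, so stop

Collecting: FIRST(E) = { '/', 'g', 'y' }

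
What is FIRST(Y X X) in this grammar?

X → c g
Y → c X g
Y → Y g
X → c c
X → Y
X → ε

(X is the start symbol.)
{ 'c' }

FIRST sets of the non-terminals involved (from the grammar, by fixed-point iteration):
  FIRST(Y) = { 'c' }

To compute FIRST(Y X X), process the symbols left to right:
Symbol Y is a non-terminal. Add FIRST(Y) \ {ε} = { 'c' }
Y is not nullable (ε ∉ FIRST(Y)), so stop here.
FIRST(Y X X) = { 'c' }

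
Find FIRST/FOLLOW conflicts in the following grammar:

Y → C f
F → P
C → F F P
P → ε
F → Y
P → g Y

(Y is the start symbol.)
A FIRST/FOLLOW conflict occurs when a non-terminal N has a nullable alternative N → β (β ⇒* ε) and another alternative N → α with FIRST(α) ∩ FOLLOW(N) ≠ ∅: on such a lookahead the parser cannot decide between expanding α and letting N vanish via β.

Nullable non-terminals: C, F, P.
FIRST sets used below: FIRST(P) = { 'g', ε }, FIRST(Y) = { 'f', 'g' }
C has a nullable alternative but only one production, so nothing to check.

F: nullable alternative(s) F → P; FOLLOW(F) = { 'f', 'g' }
  F → P: FIRST \ {ε} = { 'g' } — this is the only nullable alternative, skip
  F → Y: FIRST \ {ε} = { 'f', 'g' } — overlaps FOLLOW(F) on { 'f', 'g' }: CONFLICT

P: nullable alternative(s) P → ε; FOLLOW(P) = { 'f', 'g' }
  P → ε: FIRST \ {ε} = { } — this is the only nullable alternative, skip
  P → g Y: FIRST \ {ε} = { 'g' } — overlaps FOLLOW(P) on { 'g' }: CONFLICT

Y has no nullable alternative, so no FIRST/FOLLOW check is needed there.

So the grammar has 2 FIRST/FOLLOW conflicts (marked CONFLICT above).

Answer: Yes. F → Y with FOLLOW(F) on { 'f', 'g' }; P → g Y with FOLLOW(P) on { 'g' }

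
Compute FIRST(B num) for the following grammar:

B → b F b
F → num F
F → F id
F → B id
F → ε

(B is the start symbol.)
{ 'b' }

FIRST sets of the non-terminals involved (from the grammar, by fixed-point iteration):
  FIRST(B) = { 'b' }

To compute FIRST(B num), process the symbols left to right:
Symbol B is a non-terminal. Add FIRST(B) \ {ε} = { 'b' }
B is not nullable (ε ∉ FIRST(B)), so stop here.
FIRST(B num) = { 'b' }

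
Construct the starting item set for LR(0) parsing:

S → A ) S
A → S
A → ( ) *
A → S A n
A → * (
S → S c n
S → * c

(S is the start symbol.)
{ [A → . ( ) *], [A → . * (], [A → . S A n], [A → . S], [S → . * c], [S → . A ) S], [S → . S c n], [S' → . S] }

First, augment the grammar with S' → S
I₀ = CLOSURE({ [S' → . S] }):
  [S' → . S] has the dot before S: add [S → . A ) S], [S → . S c n], [S → . * c]
  [S → . A ) S] has the dot before A: add [A → . S], [A → . ( ) *], [A → . S A n], [A → . * (]
No further items can be added.

I₀ = { [A → . ( ) *], [A → . * (], [A → . S A n], [A → . S], [S → . * c], [S → . A ) S], [S → . S c n], [S' → . S] }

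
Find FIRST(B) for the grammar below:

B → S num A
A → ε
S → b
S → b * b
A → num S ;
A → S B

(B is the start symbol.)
{ 'b' }

FIRST sets of the other non-terminals involved (by the same procedure, iterated to a fixed point):
  FIRST(S) = { 'b' }

From B → S num A:
  - S is a non-terminal: add FIRST(S) \ {ε} = { 'b' }
    S is not nullable, so stop

Collecting: FIRST(B) = { 'b' }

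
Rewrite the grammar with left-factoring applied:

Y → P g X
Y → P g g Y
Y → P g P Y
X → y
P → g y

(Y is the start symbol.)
Y → P g Y'
Y' → X
Y' → g Y
Y' → P Y
X → y
P → g y

Left-factoring transforms A → αβ₁ | αβ₂ into A → αA' and A' → β₁ | β₂
(α is the longest common prefix among the alternatives). Repeat until
no nonterminal has two alternatives with a common prefix.

Round 1: Y has alternatives sharing prefix 'P g'. Introduce Y': Y → P g Y'
  Add: Y' → X
  Add: Y' → g Y
  Add: Y' → P Y

No remaining common prefixes — done.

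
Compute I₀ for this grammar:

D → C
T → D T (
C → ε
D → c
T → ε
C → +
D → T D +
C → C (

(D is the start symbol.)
First, augment the grammar with D' → D
I₀ = CLOSURE({ [D' → . D] }):
  [D' → . D] has the dot before D: add [D → . C], [D → . c], [D → . T D +]
  [D → . C] has the dot before C: add [C → .], [C → . +], [C → . C (]
  [D → . T D +] has the dot before T: add [T → . D T (], [T → .]
No further items can be added.

I₀ = { [C → . +], [C → . C (], [C → .], [D → . C], [D → . T D +], [D → . c], [D' → . D], [T → . D T (], [T → .] }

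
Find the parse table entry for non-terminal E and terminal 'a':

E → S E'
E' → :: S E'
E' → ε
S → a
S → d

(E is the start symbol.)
E → S E'

To find M[E, 'a'], we find productions for E where 'a' is in the predict set (PREDICT(N → α) = (FIRST(α) \ {ε}) ∪ (FOLLOW(N) if α ⇒* ε)).

Relevant sets:
  FIRST(S) = { 'a', 'd' }

E → S E': PREDICT = { 'a', 'd' }
  'a' is in predict set, so this production goes in M[E, 'a']

M[E, 'a'] = E → S E'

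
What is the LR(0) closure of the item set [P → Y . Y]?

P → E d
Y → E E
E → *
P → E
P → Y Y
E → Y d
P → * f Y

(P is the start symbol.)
{ [E → . *], [E → . Y d], [P → Y . Y], [Y → . E E] }

Start with: [P → Y . Y]
  [P → Y . Y] has the dot before Y: add [Y → . E E]
  [Y → . E E] has the dot before E: add [E → . *], [E → . Y d]
No further items can be added.

CLOSURE = { [E → . *], [E → . Y d], [P → Y . Y], [Y → . E E] }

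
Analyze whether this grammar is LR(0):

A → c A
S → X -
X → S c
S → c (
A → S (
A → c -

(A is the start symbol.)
A grammar is LR(0) if no state in the canonical LR(0) collection has:
  - both a shift item (dot before a terminal) and a complete item (shift-reduce conflict), or
  - two or more complete items (reduce-reduce conflict; the accept item [A' → A .] counts as a complete item here).

Augment with A' → A and build the canonical LR(0) collection (I0 = CLOSURE({[A' → . A]}), then GOTO on every symbol after a dot until no new states appear). It has 11 states:
  I0: { [A → . S (], [A → . c -], [A → . c A], [A' → . A], [S → . X -], [S → . c (], [X → . S c] }  — shift
  I1: { [A' → A .] }  — accept
  I2: { [A → S . (], [X → S . c] }  — shift
  I3: { [S → X . -] }  — shift
  I4: { [A → . S (], [A → . c -], [A → . c A], [A → c . -], [A → c . A], [S → . X -], [S → . c (], [S → c . (], [X → . S c] }  — shift
  I5: { [S → c ( .] }  — reduce
  I6: { [A → c - .] }  — reduce
  I7: { [A → c A .] }  — reduce
  I8: { [S → X - .] }  — reduce
  I9: { [A → S ( .] }  — reduce
  I10: { [X → S c .] }  — reduce

Every state is either a pure shift/goto state or contains exactly one complete item and nothing to shift — no conflicts. The grammar is LR(0).

Answer: Yes, the grammar is LR(0)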